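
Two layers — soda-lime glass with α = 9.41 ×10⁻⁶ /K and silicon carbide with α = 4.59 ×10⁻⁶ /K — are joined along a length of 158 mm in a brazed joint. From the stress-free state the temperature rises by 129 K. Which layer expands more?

α(soda-lime glass) = 9.41×10⁻⁶/K vs α(silicon carbide) = 4.59×10⁻⁶/K.
Higher α expands more for the same ΔT: soda-lime glass.

soda-lime glass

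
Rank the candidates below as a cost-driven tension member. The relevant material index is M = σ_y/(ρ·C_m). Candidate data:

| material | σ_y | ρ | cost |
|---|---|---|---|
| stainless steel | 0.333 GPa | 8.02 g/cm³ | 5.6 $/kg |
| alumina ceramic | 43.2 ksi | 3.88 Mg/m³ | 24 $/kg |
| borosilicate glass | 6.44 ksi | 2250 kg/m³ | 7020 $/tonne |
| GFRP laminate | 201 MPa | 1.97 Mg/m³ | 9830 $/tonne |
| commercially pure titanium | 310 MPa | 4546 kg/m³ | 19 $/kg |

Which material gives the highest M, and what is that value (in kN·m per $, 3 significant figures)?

GFRP laminate, M = 10.4 kN·m per $

Putting every candidate on a common basis:
  stainless steel: σ_y = 333.0 MPa, ρ = 8020 kg/m³, cost = 5.600 $/kg
  alumina ceramic: σ_y = 297.9 MPa, ρ = 3880 kg/m³, cost = 24.00 $/kg
  borosilicate glass: σ_y = 44.40 MPa, ρ = 2250 kg/m³, cost = 7.020 $/kg
  GFRP laminate: σ_y = 201.0 MPa, ρ = 1970 kg/m³, cost = 9.830 $/kg
  commercially pure titanium: σ_y = 310.0 MPa, ρ = 4546 kg/m³, cost = 19.00 $/kg
  GFRP laminate: M = 10.4 kN·m per $
  stainless steel: M = 7.41 kN·m per $
  commercially pure titanium: M = 3.59 kN·m per $
  alumina ceramic: M = 3.20 kN·m per $
  borosilicate glass: M = 2.81 kN·m per $
GFRP laminate ranks first.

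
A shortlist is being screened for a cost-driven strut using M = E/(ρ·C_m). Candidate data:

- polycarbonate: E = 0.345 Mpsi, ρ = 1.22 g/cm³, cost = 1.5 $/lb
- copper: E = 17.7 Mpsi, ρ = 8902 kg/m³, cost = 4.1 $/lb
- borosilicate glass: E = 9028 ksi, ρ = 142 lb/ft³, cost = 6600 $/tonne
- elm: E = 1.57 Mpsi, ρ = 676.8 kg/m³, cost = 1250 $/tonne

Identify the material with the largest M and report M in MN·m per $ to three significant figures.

elm, M = 12.8 MN·m per $

After converting to SI:
  polycarbonate: E = 2.379 GPa, ρ = 1220 kg/m³, cost = 3.307 $/kg
  copper: E = 122.0 GPa, ρ = 8902 kg/m³, cost = 9.039 $/kg
  borosilicate glass: E = 62.25 GPa, ρ = 2275 kg/m³, cost = 6.600 $/kg
  elm: E = 10.82 GPa, ρ = 676.8 kg/m³, cost = 1.250 $/kg
  elm: M = 12.8 MN·m per $
  borosilicate glass: M = 4.15 MN·m per $
  copper: M = 1.52 MN·m per $
  polycarbonate: M = 0.590 MN·m per $
Highest index: elm.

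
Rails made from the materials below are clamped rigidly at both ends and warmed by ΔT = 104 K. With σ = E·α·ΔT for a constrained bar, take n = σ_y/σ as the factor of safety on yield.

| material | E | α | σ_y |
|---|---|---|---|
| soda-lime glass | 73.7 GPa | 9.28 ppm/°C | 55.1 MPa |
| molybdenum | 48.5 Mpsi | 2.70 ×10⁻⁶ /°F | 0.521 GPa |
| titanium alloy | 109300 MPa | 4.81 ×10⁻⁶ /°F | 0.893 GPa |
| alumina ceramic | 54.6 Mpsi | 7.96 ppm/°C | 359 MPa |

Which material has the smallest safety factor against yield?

soda-lime glass

With everything in SI (GPa, ×10⁻⁶/K, MPa):
  soda-lime glass: E = 73.70, α = 9.28, σ_y = 55.10 → σ = 71.1 MPa, n = 0.775
  molybdenum: E = 334.4, α = 4.86, σ_y = 521.0 → σ = 169 MPa, n = 3.08
  titanium alloy: E = 109.3, α = 8.66, σ_y = 893.0 → σ = 98.4 MPa, n = 9.07
  alumina ceramic: E = 376.5, α = 7.96, σ_y = 359.0 → σ = 312 MPa, n = 1.15
Soda-lime glass has the lowest safety factor, n = 0.775.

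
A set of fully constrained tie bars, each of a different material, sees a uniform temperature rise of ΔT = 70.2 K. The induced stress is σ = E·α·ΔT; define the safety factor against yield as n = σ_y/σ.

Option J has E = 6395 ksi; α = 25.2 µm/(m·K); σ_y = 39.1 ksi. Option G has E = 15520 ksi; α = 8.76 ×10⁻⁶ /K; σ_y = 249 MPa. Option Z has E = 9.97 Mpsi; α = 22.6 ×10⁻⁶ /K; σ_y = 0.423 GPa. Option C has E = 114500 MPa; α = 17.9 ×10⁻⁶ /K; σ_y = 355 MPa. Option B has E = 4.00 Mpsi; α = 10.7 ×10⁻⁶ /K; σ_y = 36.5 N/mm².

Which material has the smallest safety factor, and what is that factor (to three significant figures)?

option B, n = 1.76

Per material, after unit conversion:
  option J: E = 44.09, α = 25.2, σ_y = 269.6 → σ = 78.0 MPa, n = 3.46
  option G: E = 107.0, α = 8.76, σ_y = 249.0 → σ = 65.8 MPa, n = 3.78
  option Z: E = 68.74, α = 22.6, σ_y = 423.0 → σ = 109 MPa, n = 3.88
  option C: E = 114.5, α = 17.9, σ_y = 355.0 → σ = 144 MPa, n = 2.47
  option B: E = 27.58, α = 10.7, σ_y = 36.50 → σ = 20.7 MPa, n = 1.76
The minimum is option B at n = 1.76.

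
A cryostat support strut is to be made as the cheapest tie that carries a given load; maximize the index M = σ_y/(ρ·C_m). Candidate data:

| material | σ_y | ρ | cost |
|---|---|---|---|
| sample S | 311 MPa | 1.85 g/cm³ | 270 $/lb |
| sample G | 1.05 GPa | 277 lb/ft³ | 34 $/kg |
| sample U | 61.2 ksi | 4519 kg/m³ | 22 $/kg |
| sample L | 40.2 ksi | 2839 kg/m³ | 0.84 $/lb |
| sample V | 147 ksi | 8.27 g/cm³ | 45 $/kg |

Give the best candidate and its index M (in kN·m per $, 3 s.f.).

sample L, M = 52.7 kN·m per $

After converting to SI:
  sample S: σ_y = 311.0 MPa, ρ = 1850 kg/m³, cost = 595.2 $/kg
  sample G: σ_y = 1050 MPa, ρ = 4437 kg/m³, cost = 34.00 $/kg
  sample U: σ_y = 422.0 MPa, ρ = 4519 kg/m³, cost = 22.00 $/kg
  sample L: σ_y = 277.2 MPa, ρ = 2839 kg/m³, cost = 1.852 $/kg
  sample V: σ_y = 1014 MPa, ρ = 8270 kg/m³, cost = 45.00 $/kg
  sample L: M = 52.7 kN·m per $
  sample G: M = 6.96 kN·m per $
  sample U: M = 4.24 kN·m per $
  sample V: M = 2.72 kN·m per $
  sample S: M = 0.282 kN·m per $
Sample L ranks first.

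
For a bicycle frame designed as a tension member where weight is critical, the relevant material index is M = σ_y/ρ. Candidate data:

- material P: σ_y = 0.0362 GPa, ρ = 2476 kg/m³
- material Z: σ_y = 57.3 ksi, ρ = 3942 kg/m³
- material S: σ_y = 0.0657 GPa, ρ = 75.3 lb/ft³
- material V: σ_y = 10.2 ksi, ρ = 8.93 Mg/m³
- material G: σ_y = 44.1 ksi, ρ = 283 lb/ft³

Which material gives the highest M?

material Z

After converting to SI:
  material P: σ_y = 36.20 MPa, ρ = 2476 kg/m³
  material Z: σ_y = 395.1 MPa, ρ = 3942 kg/m³
  material S: σ_y = 65.70 MPa, ρ = 1206 kg/m³
  material V: σ_y = 70.33 MPa, ρ = 8930 kg/m³
  material G: σ_y = 304.1 MPa, ρ = 4533 kg/m³
  material Z: M = 100 kN·m/kg
  material G: M = 67.1 kN·m/kg
  material S: M = 54.5 kN·m/kg
  material P: M = 14.6 kN·m/kg
  material V: M = 7.88 kN·m/kg
Material Z ranks first.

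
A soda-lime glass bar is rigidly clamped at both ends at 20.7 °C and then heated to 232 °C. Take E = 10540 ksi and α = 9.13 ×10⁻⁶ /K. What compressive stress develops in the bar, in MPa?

140 MPa

E = 10540 ksi = 72.67 GPa.
ΔT = 211.3 K. Constrained thermal stress σ = E·α·ΔT = 72.67×10³ MPa × 9.13×10⁻⁶ × 211.3 = 140 MPa (compressive).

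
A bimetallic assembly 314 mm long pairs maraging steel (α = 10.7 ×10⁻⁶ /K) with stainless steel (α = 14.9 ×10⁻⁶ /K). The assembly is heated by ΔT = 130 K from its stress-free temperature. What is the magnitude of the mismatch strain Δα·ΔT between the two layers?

5.46×10⁻⁴

Δα = |10.7 − 14.9|×10⁻⁶/K = 4.20×10⁻⁶/K.
Mismatch strain = Δα·ΔT = 4.20×10⁻⁶ × 130.0 = 5.46×10⁻⁴.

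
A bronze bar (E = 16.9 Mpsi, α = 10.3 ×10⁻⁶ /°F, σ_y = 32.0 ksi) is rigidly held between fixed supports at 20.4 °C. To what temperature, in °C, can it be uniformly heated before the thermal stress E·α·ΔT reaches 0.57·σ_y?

E = 16.9 Mpsi = 116.5 GPa.
α = 10.3×10⁻⁶/°F × 9/5 = 18.5×10⁻⁶/K.
σ_y = 32.0 ksi = 220.6 MPa.
E·α·ΔT = 125.8 MPa ⇒ ΔT = 125.8 / (116.5×10³ × 18.5×10⁻⁶) = 58.21 K.
T = 20.4 + 58.21 = 78.61 °C.

78.6 °C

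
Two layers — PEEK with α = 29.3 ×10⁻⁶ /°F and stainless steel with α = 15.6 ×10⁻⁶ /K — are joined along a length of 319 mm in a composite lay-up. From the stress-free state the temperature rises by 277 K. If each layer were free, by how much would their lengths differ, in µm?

3280 µm

PEEK: α = 29.3×10⁻⁶/°F × 9/5 = 52.7×10⁻⁶/K.
Δα = |52.7 − 15.6|×10⁻⁶/K = 37.1×10⁻⁶/K.
ΔL_mismatch = Δα·L·ΔT = 37.1×10⁻⁶ × 319.0 mm × 277.0 K = 3280 µm.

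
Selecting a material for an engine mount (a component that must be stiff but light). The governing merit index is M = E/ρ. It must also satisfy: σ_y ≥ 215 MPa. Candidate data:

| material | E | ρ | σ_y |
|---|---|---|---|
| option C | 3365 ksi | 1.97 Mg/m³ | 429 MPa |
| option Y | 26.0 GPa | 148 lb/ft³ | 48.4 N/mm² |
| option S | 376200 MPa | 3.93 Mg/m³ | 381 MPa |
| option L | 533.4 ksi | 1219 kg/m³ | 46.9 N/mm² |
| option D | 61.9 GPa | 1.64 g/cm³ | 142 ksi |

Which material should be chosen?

option S

Screen on constraints: σ_y ≥ 215 MPa. Survivors: option C, option S, option D.
Convert each candidate to consistent units, then evaluate M:
  option C: E = 23.20 GPa, ρ = 1970 kg/m³
  option S: E = 376.2 GPa, ρ = 3930 kg/m³
  option D: E = 61.90 GPa, ρ = 1640 kg/m³
  option S: M = 95.7 MN·m/kg
  option D: M = 37.7 MN·m/kg
  option C: M = 11.8 MN·m/kg
Highest index: option S.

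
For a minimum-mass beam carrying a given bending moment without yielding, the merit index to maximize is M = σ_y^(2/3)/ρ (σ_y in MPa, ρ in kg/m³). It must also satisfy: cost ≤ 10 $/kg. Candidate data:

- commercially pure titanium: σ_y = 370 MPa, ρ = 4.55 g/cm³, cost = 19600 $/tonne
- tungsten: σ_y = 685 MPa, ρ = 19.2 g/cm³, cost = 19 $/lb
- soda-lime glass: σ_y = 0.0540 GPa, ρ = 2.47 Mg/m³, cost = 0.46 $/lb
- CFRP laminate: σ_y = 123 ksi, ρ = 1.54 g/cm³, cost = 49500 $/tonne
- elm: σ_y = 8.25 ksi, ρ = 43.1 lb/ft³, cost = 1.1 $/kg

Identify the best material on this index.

elm

Screen on constraints: cost ≤ 10 $/kg. Survivors: soda-lime glass, elm.
Putting every candidate on a common basis:
  soda-lime glass: σ_y = 54.00 MPa, ρ = 2470 kg/m³
  elm: σ_y = 56.88 MPa, ρ = 690.4 kg/m³
  elm: M = 21.4×10⁻³
  soda-lime glass: M = 5.78×10⁻³
Highest index: elm.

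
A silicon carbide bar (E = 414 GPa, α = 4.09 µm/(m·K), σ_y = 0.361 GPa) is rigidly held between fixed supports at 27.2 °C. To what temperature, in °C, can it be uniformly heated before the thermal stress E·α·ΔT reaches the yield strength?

240 °C

σ_y = 0.361 GPa = 361.0 MPa.
E·α·ΔT = 361.0 MPa ⇒ ΔT = 361.0 / (414.0×10³ × 4.09×10⁻⁶) = 213.2 K.
T = 27.2 + 213.2 = 240.4 °C.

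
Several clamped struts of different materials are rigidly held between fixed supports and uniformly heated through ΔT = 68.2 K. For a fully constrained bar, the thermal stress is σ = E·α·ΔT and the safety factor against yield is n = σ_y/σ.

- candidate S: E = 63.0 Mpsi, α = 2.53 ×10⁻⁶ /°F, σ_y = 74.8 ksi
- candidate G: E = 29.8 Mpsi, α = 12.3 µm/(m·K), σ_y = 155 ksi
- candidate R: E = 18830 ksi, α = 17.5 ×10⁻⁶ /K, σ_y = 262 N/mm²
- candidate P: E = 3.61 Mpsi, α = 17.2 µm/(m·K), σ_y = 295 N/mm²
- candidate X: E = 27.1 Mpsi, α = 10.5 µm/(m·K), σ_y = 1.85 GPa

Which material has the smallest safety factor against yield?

Per material, after unit conversion:
  candidate S: E = 434.4, α = 4.55, σ_y = 515.7 → σ = 135 MPa, n = 3.82
  candidate G: E = 205.5, α = 12.3, σ_y = 1069 → σ = 172 MPa, n = 6.20
  candidate R: E = 129.8, α = 17.5, σ_y = 262.0 → σ = 155 MPa, n = 1.69
  candidate P: E = 24.89, α = 17.2, σ_y = 295.0 → σ = 29.2 MPa, n = 10.1
  candidate X: E = 186.8, α = 10.5, σ_y = 1850 → σ = 134 MPa, n = 13.8
The minimum is candidate R at n = 1.69.

candidate R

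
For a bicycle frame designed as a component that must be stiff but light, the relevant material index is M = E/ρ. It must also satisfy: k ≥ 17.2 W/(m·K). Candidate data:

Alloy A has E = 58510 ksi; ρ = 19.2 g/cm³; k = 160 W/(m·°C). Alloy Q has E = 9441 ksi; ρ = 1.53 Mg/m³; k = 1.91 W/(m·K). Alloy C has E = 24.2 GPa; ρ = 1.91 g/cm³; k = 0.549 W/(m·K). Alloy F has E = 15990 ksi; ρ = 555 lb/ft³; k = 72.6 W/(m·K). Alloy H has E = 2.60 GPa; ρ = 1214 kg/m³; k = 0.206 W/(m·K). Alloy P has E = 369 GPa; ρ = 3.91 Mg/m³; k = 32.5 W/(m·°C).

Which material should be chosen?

alloy P

Screen on constraints: k ≥ 17.2 W/(m·K). Survivors: alloy A, alloy F, alloy P.
Normalizing units and computing the index:
  alloy A: E = 403.4 GPa, ρ = 19200 kg/m³
  alloy F: E = 110.2 GPa, ρ = 8890 kg/m³
  alloy P: E = 369.0 GPa, ρ = 3910 kg/m³
  alloy P: M = 94.4 MN·m/kg
  alloy A: M = 21.0 MN·m/kg
  alloy F: M = 12.4 MN·m/kg
Alloy P ranks first.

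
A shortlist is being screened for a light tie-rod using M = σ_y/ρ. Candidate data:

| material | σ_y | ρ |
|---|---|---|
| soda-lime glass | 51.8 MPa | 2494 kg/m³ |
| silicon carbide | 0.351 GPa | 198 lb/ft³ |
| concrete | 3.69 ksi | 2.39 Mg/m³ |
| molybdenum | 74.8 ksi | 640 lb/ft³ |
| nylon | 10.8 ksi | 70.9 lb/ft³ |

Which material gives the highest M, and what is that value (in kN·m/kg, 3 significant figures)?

silicon carbide, M = 111 kN·m/kg

After converting to SI:
  soda-lime glass: σ_y = 51.80 MPa, ρ = 2494 kg/m³
  silicon carbide: σ_y = 351.0 MPa, ρ = 3172 kg/m³
  concrete: σ_y = 25.44 MPa, ρ = 2390 kg/m³
  molybdenum: σ_y = 515.7 MPa, ρ = 10250 kg/m³
  nylon: σ_y = 74.46 MPa, ρ = 1136 kg/m³
  silicon carbide: M = 111 kN·m/kg
  nylon: M = 65.6 kN·m/kg
  molybdenum: M = 50.3 kN·m/kg
  soda-lime glass: M = 20.8 kN·m/kg
  concrete: M = 10.6 kN·m/kg
The maximum is for silicon carbide.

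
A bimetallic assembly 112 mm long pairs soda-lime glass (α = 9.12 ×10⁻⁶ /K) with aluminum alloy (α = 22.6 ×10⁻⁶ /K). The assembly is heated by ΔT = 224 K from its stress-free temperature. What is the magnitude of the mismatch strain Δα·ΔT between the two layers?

3.02×10⁻³

Δα = |9.12 − 22.6|×10⁻⁶/K = 13.5×10⁻⁶/K.
Mismatch strain = Δα·ΔT = 13.5×10⁻⁶ × 224.0 = 3.02×10⁻³.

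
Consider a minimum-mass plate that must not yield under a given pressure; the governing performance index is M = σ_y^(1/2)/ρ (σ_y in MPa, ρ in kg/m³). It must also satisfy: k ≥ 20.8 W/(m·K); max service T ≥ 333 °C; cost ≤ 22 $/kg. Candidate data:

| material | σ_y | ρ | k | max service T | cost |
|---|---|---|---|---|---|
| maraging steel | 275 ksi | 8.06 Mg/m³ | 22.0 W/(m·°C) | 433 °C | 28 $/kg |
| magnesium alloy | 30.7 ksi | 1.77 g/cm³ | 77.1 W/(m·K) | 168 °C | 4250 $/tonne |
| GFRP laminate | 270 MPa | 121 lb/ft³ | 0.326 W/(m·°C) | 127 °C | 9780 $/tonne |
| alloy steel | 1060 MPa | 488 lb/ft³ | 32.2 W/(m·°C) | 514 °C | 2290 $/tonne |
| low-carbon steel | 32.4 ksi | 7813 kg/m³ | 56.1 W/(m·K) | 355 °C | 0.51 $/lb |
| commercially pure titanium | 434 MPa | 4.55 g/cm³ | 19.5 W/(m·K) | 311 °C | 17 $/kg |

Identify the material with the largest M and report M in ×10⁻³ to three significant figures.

alloy steel, M = 4.16×10⁻³

Screen on constraints: k ≥ 20.8 W/(m·K); max service T ≥ 333 °C; cost ≤ 22 $/kg. Survivors: alloy steel, low-carbon steel.
After converting to SI:
  alloy steel: σ_y = 1060 MPa, ρ = 7817 kg/m³
  low-carbon steel: σ_y = 223.4 MPa, ρ = 7813 kg/m³
  alloy steel: M = 4.16×10⁻³
  low-carbon steel: M = 1.91×10⁻³
Alloy steel has the largest M.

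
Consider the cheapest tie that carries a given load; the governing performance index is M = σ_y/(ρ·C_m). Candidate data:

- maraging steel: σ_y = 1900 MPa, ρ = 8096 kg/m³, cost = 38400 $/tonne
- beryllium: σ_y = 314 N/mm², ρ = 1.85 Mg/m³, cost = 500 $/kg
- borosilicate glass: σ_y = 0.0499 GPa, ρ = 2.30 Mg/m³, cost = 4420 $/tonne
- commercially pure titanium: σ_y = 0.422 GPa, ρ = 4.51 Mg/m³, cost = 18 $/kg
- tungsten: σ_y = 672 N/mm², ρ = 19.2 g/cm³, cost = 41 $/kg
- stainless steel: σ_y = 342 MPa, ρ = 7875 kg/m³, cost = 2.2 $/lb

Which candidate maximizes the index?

stainless steel

Putting every candidate on a common basis:
  maraging steel: σ_y = 1900 MPa, ρ = 8096 kg/m³, cost = 38.40 $/kg
  beryllium: σ_y = 314.0 MPa, ρ = 1850 kg/m³, cost = 500.0 $/kg
  borosilicate glass: σ_y = 49.90 MPa, ρ = 2300 kg/m³, cost = 4.420 $/kg
  commercially pure titanium: σ_y = 422.0 MPa, ρ = 4510 kg/m³, cost = 18.00 $/kg
  tungsten: σ_y = 672.0 MPa, ρ = 19200 kg/m³, cost = 41.00 $/kg
  stainless steel: σ_y = 342.0 MPa, ρ = 7875 kg/m³, cost = 4.850 $/kg
  stainless steel: M = 8.95 kN·m per $
  maraging steel: M = 6.11 kN·m per $
  commercially pure titanium: M = 5.20 kN·m per $
  borosilicate glass: M = 4.91 kN·m per $
  tungsten: M = 0.854 kN·m per $
  beryllium: M = 0.339 kN·m per $
Stainless steel ranks first.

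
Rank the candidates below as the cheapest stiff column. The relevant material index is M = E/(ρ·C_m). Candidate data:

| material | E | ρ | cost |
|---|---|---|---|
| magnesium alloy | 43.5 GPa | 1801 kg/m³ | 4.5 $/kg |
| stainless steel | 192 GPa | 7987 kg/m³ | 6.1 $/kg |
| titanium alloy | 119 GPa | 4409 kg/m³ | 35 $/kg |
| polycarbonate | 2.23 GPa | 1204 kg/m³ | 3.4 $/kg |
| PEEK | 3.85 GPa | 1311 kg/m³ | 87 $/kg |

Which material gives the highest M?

Per-candidate index values:
  magnesium alloy: M = 5.37 MN·m per $
  stainless steel: M = 3.94 MN·m per $
  titanium alloy: M = 0.771 MN·m per $
  polycarbonate: M = 0.545 MN·m per $
  PEEK: M = 0.0338 MN·m per $
Highest index: magnesium alloy.

magnesium alloy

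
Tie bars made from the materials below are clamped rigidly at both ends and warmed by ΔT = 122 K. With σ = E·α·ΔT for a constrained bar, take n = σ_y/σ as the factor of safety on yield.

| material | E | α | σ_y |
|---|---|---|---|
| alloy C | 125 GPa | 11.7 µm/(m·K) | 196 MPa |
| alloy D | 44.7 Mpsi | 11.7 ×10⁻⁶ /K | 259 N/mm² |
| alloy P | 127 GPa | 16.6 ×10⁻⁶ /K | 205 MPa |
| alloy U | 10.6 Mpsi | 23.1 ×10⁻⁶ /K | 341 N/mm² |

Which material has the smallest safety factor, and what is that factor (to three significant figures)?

In consistent units (E in GPa, α in ×10⁻⁶/K, σ_y in MPa):
  alloy C: E = 125.0, α = 11.7, σ_y = 196.0 → σ = 178 MPa, n = 1.10
  alloy D: E = 308.2, α = 11.7, σ_y = 259.0 → σ = 440 MPa, n = 0.589
  alloy P: E = 127.0, α = 16.6, σ_y = 205.0 → σ = 257 MPa, n = 0.797
  alloy U: E = 73.08, α = 23.1, σ_y = 341.0 → σ = 206 MPa, n = 1.66
The minimum is alloy D at n = 0.589.

alloy D, n = 0.589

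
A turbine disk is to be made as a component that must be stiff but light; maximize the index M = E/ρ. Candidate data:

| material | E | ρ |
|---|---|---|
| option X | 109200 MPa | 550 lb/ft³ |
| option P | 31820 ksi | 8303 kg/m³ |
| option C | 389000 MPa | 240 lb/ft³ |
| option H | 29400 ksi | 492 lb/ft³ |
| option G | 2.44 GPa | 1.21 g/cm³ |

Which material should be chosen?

option C

Normalizing units and computing the index:
  option X: E = 109.2 GPa, ρ = 8810 kg/m³
  option P: E = 219.4 GPa, ρ = 8303 kg/m³
  option C: E = 389.0 GPa, ρ = 3844 kg/m³
  option H: E = 202.7 GPa, ρ = 7881 kg/m³
  option G: E = 2.440 GPa, ρ = 1210 kg/m³
  option C: M = 101 MN·m/kg
  option P: M = 26.4 MN·m/kg
  option H: M = 25.7 MN·m/kg
  option X: M = 12.4 MN·m/kg
  option G: M = 2.02 MN·m/kg
Option C has the largest M.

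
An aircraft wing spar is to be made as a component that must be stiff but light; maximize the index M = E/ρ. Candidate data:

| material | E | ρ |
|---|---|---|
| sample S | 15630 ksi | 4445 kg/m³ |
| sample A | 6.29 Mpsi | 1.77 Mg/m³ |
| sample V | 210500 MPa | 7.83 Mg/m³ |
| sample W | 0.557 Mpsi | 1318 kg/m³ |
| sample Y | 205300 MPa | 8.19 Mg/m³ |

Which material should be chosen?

sample V

Convert each candidate to consistent units, then evaluate M:
  sample S: E = 107.8 GPa, ρ = 4445 kg/m³
  sample A: E = 43.37 GPa, ρ = 1770 kg/m³
  sample V: E = 210.5 GPa, ρ = 7830 kg/m³
  sample W: E = 3.840 GPa, ρ = 1318 kg/m³
  sample Y: E = 205.3 GPa, ρ = 8190 kg/m³
  sample V: M = 26.9 MN·m/kg
  sample Y: M = 25.1 MN·m/kg
  sample A: M = 24.5 MN·m/kg
  sample S: M = 24.2 MN·m/kg
  sample W: M = 2.91 MN·m/kg
The maximum is for sample V.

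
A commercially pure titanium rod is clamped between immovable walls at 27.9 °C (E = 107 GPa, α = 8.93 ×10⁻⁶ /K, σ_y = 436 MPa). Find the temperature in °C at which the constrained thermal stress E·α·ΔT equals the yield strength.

E·α·ΔT = 436.0 MPa ⇒ ΔT = 436.0 / (107.0×10³ × 8.93×10⁻⁶) = 456.3 K.
T = 27.9 + 456.3 = 484.2 °C.

484 °C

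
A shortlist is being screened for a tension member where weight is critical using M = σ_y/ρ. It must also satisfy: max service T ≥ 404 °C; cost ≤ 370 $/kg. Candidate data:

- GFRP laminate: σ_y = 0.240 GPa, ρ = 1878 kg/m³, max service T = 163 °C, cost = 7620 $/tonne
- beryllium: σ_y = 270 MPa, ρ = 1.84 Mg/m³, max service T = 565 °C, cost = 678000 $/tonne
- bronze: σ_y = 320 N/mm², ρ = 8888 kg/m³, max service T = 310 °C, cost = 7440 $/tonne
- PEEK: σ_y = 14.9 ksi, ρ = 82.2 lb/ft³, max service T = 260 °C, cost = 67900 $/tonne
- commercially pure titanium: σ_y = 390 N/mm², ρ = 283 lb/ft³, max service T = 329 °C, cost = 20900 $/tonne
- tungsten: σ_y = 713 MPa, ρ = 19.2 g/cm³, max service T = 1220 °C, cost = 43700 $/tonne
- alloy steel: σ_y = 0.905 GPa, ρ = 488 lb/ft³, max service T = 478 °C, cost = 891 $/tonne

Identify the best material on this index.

alloy steel

Screen on constraints: max service T ≥ 404 °C; cost ≤ 370 $/kg. Survivors: tungsten, alloy steel.
In SI units:
  tungsten: σ_y = 713.0 MPa, ρ = 19200 kg/m³
  alloy steel: σ_y = 905.0 MPa, ρ = 7817 kg/m³
  alloy steel: M = 116 kN·m/kg
  tungsten: M = 37.1 kN·m/kg
Alloy steel ranks first.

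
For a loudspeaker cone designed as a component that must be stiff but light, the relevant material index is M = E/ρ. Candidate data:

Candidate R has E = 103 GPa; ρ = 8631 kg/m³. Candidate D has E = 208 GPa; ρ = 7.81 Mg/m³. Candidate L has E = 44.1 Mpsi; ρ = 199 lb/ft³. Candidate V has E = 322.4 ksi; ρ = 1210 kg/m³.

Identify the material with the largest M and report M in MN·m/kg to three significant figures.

candidate L, M = 95.4 MN·m/kg

Putting every candidate on a common basis:
  candidate R: E = 103.0 GPa, ρ = 8631 kg/m³
  candidate D: E = 208.0 GPa, ρ = 7810 kg/m³
  candidate L: E = 304.1 GPa, ρ = 3188 kg/m³
  candidate V: E = 2.223 GPa, ρ = 1210 kg/m³
  candidate L: M = 95.4 MN·m/kg
  candidate D: M = 26.6 MN·m/kg
  candidate R: M = 11.9 MN·m/kg
  candidate V: M = 1.84 MN·m/kg
Highest index: candidate L.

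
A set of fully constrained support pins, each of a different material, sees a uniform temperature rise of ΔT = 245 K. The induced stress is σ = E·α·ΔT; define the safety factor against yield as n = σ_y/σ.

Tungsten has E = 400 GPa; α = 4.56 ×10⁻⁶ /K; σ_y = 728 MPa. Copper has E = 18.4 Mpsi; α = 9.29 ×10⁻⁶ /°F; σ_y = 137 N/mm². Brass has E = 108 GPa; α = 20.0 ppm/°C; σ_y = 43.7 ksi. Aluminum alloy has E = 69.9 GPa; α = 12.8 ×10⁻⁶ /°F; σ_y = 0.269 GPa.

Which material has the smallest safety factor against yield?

copper

Per material, after unit conversion:
  tungsten: E = 400.0, α = 4.56, σ_y = 728.0 → σ = 447 MPa, n = 1.63
  copper: E = 126.9, α = 16.7, σ_y = 137.0 → σ = 520 MPa, n = 0.264
  brass: E = 108.0, α = 20.0, σ_y = 301.3 → σ = 529 MPa, n = 0.569
  aluminum alloy: E = 69.90, α = 23.0, σ_y = 269.0 → σ = 395 MPa, n = 0.682
The minimum is copper at n = 0.264.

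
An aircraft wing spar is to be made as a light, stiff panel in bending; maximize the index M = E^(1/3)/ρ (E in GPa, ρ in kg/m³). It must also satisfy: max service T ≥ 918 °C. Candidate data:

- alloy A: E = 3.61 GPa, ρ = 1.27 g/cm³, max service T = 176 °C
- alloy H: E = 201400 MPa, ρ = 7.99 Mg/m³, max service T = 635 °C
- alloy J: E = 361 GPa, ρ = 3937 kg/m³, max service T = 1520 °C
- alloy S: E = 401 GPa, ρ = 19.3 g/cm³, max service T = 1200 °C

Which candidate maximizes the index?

alloy J

Screen on constraints: max service T ≥ 918 °C. Survivors: alloy J, alloy S.
Putting every candidate on a common basis:
  alloy J: E = 361.0 GPa, ρ = 3937 kg/m³
  alloy S: E = 401.0 GPa, ρ = 19300 kg/m³
  alloy J: M = 1.81×10⁻³
  alloy S: M = 0.382×10⁻³
Alloy J has the largest M.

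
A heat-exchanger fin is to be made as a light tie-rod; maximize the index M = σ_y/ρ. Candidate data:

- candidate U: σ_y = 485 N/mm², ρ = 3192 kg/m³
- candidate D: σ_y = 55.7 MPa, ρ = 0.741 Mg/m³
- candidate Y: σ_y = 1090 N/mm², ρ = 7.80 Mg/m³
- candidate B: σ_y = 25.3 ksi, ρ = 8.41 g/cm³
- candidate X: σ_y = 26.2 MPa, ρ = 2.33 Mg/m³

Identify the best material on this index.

candidate U

Putting every candidate on a common basis:
  candidate U: σ_y = 485.0 MPa, ρ = 3192 kg/m³
  candidate D: σ_y = 55.70 MPa, ρ = 741.0 kg/m³
  candidate Y: σ_y = 1090 MPa, ρ = 7800 kg/m³
  candidate B: σ_y = 174.4 MPa, ρ = 8410 kg/m³
  candidate X: σ_y = 26.20 MPa, ρ = 2330 kg/m³
  candidate U: M = 152 kN·m/kg
  candidate Y: M = 140 kN·m/kg
  candidate D: M = 75.2 kN·m/kg
  candidate B: M = 20.7 kN·m/kg
  candidate X: M = 11.2 kN·m/kg
Highest index: candidate U.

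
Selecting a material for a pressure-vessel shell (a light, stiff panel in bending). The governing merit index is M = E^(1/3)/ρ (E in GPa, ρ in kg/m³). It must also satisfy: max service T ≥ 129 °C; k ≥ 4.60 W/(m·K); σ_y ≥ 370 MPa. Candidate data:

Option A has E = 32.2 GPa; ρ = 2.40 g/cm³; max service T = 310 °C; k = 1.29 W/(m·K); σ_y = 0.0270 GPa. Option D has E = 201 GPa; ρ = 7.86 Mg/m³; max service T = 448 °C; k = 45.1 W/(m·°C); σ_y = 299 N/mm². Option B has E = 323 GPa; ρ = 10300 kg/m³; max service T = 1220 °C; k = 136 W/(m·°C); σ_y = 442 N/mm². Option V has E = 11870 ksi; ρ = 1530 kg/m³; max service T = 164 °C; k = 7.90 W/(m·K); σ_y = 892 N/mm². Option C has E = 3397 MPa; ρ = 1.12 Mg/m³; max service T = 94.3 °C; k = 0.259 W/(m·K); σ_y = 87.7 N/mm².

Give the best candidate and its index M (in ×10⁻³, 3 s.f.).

option V, M = 2.84×10⁻³

Screen on constraints: max service T ≥ 129 °C; k ≥ 4.60 W/(m·K); σ_y ≥ 370 MPa. Survivors: option B, option V.
In SI units:
  option B: E = 323.0 GPa, ρ = 10300 kg/m³
  option V: E = 81.84 GPa, ρ = 1530 kg/m³
  option V: M = 2.84×10⁻³
  option B: M = 0.666×10⁻³
Option V has the largest M.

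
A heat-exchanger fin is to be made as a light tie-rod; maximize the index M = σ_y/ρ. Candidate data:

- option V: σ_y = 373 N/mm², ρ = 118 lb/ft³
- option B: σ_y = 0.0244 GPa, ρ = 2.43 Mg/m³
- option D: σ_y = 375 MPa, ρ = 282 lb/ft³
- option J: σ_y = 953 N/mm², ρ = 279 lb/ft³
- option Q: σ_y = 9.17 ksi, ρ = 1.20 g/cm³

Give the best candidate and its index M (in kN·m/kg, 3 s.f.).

After converting to SI:
  option V: σ_y = 373.0 MPa, ρ = 1890 kg/m³
  option B: σ_y = 24.40 MPa, ρ = 2430 kg/m³
  option D: σ_y = 375.0 MPa, ρ = 4517 kg/m³
  option J: σ_y = 953.0 MPa, ρ = 4469 kg/m³
  option Q: σ_y = 63.22 MPa, ρ = 1200 kg/m³
  option J: M = 213 kN·m/kg
  option V: M = 197 kN·m/kg
  option D: M = 83.0 kN·m/kg
  option Q: M = 52.7 kN·m/kg
  option B: M = 10.0 kN·m/kg
The maximum is for option J.

option J, M = 213 kN·m/kg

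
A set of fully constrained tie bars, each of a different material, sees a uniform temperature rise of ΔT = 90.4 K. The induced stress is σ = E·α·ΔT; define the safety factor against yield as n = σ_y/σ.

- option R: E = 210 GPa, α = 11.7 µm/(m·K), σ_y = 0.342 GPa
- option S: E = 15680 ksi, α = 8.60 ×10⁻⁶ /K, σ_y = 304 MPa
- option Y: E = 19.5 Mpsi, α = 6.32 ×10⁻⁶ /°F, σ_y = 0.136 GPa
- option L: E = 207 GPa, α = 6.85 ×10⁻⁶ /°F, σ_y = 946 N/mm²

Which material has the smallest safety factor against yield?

option Y

Per material, after unit conversion:
  option R: E = 210.0, α = 11.7, σ_y = 342.0 → σ = 222 MPa, n = 1.54
  option S: E = 108.1, α = 8.60, σ_y = 304.0 → σ = 84.0 MPa, n = 3.62
  option Y: E = 134.4, α = 11.4, σ_y = 136.0 → σ = 138 MPa, n = 0.984
  option L: E = 207.0, α = 12.3, σ_y = 946.0 → σ = 231 MPa, n = 4.10
Option Y has the lowest safety factor, n = 0.984.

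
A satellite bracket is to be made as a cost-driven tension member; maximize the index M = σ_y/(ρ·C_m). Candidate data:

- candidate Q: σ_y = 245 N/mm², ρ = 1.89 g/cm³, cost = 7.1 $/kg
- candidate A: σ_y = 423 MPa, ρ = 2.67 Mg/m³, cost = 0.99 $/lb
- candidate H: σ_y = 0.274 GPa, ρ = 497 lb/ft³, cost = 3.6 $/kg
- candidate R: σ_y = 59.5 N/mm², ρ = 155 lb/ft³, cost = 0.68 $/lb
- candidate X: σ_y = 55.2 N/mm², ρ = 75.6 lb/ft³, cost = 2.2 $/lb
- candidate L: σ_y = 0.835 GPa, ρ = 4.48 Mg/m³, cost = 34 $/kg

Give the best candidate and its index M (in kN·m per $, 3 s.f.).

After converting to SI:
  candidate Q: σ_y = 245.0 MPa, ρ = 1890 kg/m³, cost = 7.100 $/kg
  candidate A: σ_y = 423.0 MPa, ρ = 2670 kg/m³, cost = 2.183 $/kg
  candidate H: σ_y = 274.0 MPa, ρ = 7961 kg/m³, cost = 3.600 $/kg
  candidate R: σ_y = 59.50 MPa, ρ = 2483 kg/m³, cost = 1.499 $/kg
  candidate X: σ_y = 55.20 MPa, ρ = 1211 kg/m³, cost = 4.850 $/kg
  candidate L: σ_y = 835.0 MPa, ρ = 4480 kg/m³, cost = 34.00 $/kg
  candidate A: M = 72.6 kN·m per $
  candidate Q: M = 18.3 kN·m per $
  candidate R: M = 16.0 kN·m per $
  candidate H: M = 9.56 kN·m per $
  candidate X: M = 9.40 kN·m per $
  candidate L: M = 5.48 kN·m per $
Candidate A has the largest M.

candidate A, M = 72.6 kN·m per $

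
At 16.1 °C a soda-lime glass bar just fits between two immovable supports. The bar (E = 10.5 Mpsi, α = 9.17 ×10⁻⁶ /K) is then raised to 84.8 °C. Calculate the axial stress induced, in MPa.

E = 10.5 Mpsi = 72.39 GPa.
ΔT = 68.70 K. Constrained thermal stress σ = E·α·ΔT = 72.39×10³ MPa × 9.17×10⁻⁶ × 68.70 = 45.6 MPa (compressive).

45.6 MPa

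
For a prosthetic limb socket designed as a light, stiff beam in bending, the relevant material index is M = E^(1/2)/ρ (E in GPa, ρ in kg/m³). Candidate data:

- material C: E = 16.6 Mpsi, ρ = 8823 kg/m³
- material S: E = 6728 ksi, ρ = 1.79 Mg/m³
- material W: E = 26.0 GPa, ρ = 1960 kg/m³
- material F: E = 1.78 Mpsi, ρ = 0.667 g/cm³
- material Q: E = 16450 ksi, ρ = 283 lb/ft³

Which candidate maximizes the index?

material F

Putting every candidate on a common basis:
  material C: E = 114.5 GPa, ρ = 8823 kg/m³
  material S: E = 46.39 GPa, ρ = 1790 kg/m³
  material W: E = 26.00 GPa, ρ = 1960 kg/m³
  material F: E = 12.27 GPa, ρ = 667.0 kg/m³
  material Q: E = 113.4 GPa, ρ = 4533 kg/m³
  material F: M = 5.25×10⁻³
  material S: M = 3.80×10⁻³
  material W: M = 2.60×10⁻³
  material Q: M = 2.35×10⁻³
  material C: M = 1.21×10⁻³
The maximum is for material F.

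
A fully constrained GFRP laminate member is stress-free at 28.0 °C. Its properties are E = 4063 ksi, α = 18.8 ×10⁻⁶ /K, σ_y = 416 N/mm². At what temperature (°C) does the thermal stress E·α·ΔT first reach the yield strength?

E = 4063 ksi = 28.01 GPa.
σ_y = 416 N/mm² = 416.0 MPa.
E·α·ΔT = 416.0 MPa ⇒ ΔT = 416.0 / (28.01×10³ × 18.8×10⁻⁶) = 789.9 K.
T = 28.0 + 789.9 = 817.9 °C.

818 °C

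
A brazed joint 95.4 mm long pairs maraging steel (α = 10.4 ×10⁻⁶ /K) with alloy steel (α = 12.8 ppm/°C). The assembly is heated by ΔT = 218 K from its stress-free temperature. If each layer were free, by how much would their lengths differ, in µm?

Δα = |10.4 − 12.8|×10⁻⁶/K = 2.40×10⁻⁶/K.
ΔL_mismatch = Δα·L·ΔT = 2.40×10⁻⁶ × 95.4 mm × 218.0 K = 49.9 µm.

49.9 µm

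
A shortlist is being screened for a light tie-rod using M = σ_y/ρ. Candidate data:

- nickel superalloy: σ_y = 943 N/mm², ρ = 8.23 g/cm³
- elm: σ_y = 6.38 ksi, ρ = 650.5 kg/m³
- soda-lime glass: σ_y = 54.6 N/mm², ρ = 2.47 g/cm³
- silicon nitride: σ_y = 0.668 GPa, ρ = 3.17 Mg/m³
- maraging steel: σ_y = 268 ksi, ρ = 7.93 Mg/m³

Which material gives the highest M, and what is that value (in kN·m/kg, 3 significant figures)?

Normalizing units and computing the index:
  nickel superalloy: σ_y = 943.0 MPa, ρ = 8230 kg/m³
  elm: σ_y = 43.99 MPa, ρ = 650.5 kg/m³
  soda-lime glass: σ_y = 54.60 MPa, ρ = 2470 kg/m³
  silicon nitride: σ_y = 668.0 MPa, ρ = 3170 kg/m³
  maraging steel: σ_y = 1848 MPa, ρ = 7930 kg/m³
  maraging steel: M = 233 kN·m/kg
  silicon nitride: M = 211 kN·m/kg
  nickel superalloy: M = 115 kN·m/kg
  elm: M = 67.6 kN·m/kg
  soda-lime glass: M = 22.1 kN·m/kg
Highest index: maraging steel.

maraging steel, M = 233 kN·m/kg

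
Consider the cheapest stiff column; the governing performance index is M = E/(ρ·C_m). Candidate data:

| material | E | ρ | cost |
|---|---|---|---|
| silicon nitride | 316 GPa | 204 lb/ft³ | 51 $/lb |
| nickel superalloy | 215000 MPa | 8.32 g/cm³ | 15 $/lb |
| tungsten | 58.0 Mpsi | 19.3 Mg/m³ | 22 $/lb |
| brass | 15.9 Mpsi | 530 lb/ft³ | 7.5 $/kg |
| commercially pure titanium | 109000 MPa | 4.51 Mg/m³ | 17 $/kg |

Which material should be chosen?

brass

In SI units:
  silicon nitride: E = 316.0 GPa, ρ = 3268 kg/m³, cost = 112.4 $/kg
  nickel superalloy: E = 215.0 GPa, ρ = 8320 kg/m³, cost = 33.07 $/kg
  tungsten: E = 399.9 GPa, ρ = 19300 kg/m³, cost = 48.50 $/kg
  brass: E = 109.6 GPa, ρ = 8490 kg/m³, cost = 7.500 $/kg
  commercially pure titanium: E = 109.0 GPa, ρ = 4510 kg/m³, cost = 17.00 $/kg
  brass: M = 1.72 MN·m per $
  commercially pure titanium: M = 1.42 MN·m per $
  silicon nitride: M = 0.860 MN·m per $
  nickel superalloy: M = 0.781 MN·m per $
  tungsten: M = 0.427 MN·m per $
Brass ranks first.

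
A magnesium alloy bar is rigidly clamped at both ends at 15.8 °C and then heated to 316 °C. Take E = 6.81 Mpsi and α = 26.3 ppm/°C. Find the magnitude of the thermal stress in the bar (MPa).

371 MPa

E = 6.81 Mpsi = 46.95 GPa.
ΔT = 300.2 K. Constrained thermal stress σ = E·α·ΔT = 46.95×10³ MPa × 26.3×10⁻⁶ × 300.2 = 371 MPa (compressive).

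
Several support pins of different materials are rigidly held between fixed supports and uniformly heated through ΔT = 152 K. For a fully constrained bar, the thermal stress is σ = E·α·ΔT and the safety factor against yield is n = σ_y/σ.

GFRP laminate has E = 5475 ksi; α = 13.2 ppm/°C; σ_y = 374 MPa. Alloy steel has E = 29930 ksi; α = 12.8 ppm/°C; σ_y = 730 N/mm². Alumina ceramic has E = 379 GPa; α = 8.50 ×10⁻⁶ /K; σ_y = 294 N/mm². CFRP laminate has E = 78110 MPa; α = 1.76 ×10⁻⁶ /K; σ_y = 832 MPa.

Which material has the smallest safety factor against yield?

Converting E to GPa, α to ×10⁻⁶/K, σ_y to MPa, then σ and n for each:
  GFRP laminate: E = 37.75, α = 13.2, σ_y = 374.0 → σ = 75.7 MPa, n = 4.94
  alloy steel: E = 206.4, α = 12.8, σ_y = 730.0 → σ = 401 MPa, n = 1.82
  alumina ceramic: E = 379.0, α = 8.50, σ_y = 294.0 → σ = 490 MPa, n = 0.600
  CFRP laminate: E = 78.11, α = 1.76, σ_y = 832.0 → σ = 20.9 MPa, n = 39.8
Alumina ceramic has the lowest safety factor, n = 0.600.

alumina ceramic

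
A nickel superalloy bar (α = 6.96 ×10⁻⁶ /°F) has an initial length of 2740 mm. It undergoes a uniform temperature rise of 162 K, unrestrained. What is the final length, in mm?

Convert α: 6.96×10⁻⁶/°F × (9/5) = 12.5×10⁻⁶/K.
ΔL = α·L₀·ΔT = 12.5×10⁻⁶ × 2740 mm × 162.0 K = 5.56 mm.
L = L₀ + ΔL = 2740 + 5.56 = 2745.6 mm.

2745.6 mm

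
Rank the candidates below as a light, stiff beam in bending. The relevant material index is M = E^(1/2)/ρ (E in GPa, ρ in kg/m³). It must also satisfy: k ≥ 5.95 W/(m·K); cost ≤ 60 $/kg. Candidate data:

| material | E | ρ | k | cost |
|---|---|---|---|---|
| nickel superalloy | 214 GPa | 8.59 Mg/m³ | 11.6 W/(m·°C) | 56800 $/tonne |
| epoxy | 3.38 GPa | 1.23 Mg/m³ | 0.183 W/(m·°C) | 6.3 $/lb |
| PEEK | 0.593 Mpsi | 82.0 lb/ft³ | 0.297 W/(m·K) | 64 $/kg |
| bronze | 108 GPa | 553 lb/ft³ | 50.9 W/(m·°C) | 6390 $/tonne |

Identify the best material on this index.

nickel superalloy

Screen on constraints: k ≥ 5.95 W/(m·K); cost ≤ 60 $/kg. Survivors: nickel superalloy, bronze.
Putting every candidate on a common basis:
  nickel superalloy: E = 214.0 GPa, ρ = 8590 kg/m³
  bronze: E = 108.0 GPa, ρ = 8858 kg/m³
  nickel superalloy: M = 1.70×10⁻³
  bronze: M = 1.17×10⁻³
Highest index: nickel superalloy.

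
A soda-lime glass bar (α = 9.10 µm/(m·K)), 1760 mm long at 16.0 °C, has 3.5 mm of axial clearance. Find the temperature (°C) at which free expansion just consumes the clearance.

235 °C

α·L₀·ΔT = 3.5 mm ⇒ ΔT = 3.5 / (9.10×10⁻⁶ × 1760.0) = 218.5 K.
T = 16.0 + 218.5 = 234.5 °C.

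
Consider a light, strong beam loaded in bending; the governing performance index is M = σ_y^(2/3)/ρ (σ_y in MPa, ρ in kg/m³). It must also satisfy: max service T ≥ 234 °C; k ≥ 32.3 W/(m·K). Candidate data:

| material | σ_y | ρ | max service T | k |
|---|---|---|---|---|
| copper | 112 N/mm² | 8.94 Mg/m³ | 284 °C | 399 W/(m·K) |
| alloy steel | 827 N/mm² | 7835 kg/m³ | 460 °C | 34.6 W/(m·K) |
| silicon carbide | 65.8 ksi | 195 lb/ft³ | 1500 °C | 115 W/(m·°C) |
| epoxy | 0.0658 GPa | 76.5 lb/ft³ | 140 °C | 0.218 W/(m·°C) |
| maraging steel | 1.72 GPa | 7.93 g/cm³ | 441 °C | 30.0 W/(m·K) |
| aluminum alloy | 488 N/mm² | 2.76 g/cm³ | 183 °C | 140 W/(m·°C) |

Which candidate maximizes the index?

Screen on constraints: max service T ≥ 234 °C; k ≥ 32.3 W/(m·K). Survivors: copper, alloy steel, silicon carbide.
Putting every candidate on a common basis:
  copper: σ_y = 112.0 MPa, ρ = 8940 kg/m³
  alloy steel: σ_y = 827.0 MPa, ρ = 7835 kg/m³
  silicon carbide: σ_y = 453.7 MPa, ρ = 3124 kg/m³
  silicon carbide: M = 18.9×10⁻³
  alloy steel: M = 11.2×10⁻³
  copper: M = 2.60×10⁻³
Silicon carbide ranks first.

silicon carbide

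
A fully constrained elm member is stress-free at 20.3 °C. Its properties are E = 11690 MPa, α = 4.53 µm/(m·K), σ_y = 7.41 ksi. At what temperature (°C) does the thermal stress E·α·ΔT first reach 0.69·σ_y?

686 °C

E = 11690 MPa = 11.69 GPa.
σ_y = 7.41 ksi = 51.09 MPa.
E·α·ΔT = 35.25 MPa ⇒ ΔT = 35.25 / (11.69×10³ × 4.53×10⁻⁶) = 665.7 K.
T = 20.3 + 665.7 = 686.0 °C.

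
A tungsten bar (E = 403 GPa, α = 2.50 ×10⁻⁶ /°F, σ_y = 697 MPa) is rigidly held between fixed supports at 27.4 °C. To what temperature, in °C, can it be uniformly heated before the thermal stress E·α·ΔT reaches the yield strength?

α = 2.50×10⁻⁶/°F × 9/5 = 4.50×10⁻⁶/K.
E·α·ΔT = 697.0 MPa ⇒ ΔT = 697.0 / (403.0×10³ × 4.50×10⁻⁶) = 384.3 K.
T = 27.4 + 384.3 = 411.7 °C.

412 °C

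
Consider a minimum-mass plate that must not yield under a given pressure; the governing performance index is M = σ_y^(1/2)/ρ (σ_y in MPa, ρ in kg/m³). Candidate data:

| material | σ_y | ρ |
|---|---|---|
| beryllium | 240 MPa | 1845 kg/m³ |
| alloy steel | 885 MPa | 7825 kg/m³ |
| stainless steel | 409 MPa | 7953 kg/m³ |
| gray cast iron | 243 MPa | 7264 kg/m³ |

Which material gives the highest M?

beryllium

Computing M directly (units already consistent):
  beryllium: M = 8.40×10⁻³
  alloy steel: M = 3.80×10⁻³
  stainless steel: M = 2.54×10⁻³
  gray cast iron: M = 2.15×10⁻³
Beryllium ranks first.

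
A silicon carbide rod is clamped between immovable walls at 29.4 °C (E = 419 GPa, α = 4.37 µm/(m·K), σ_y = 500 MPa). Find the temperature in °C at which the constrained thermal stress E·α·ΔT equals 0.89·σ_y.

E·α·ΔT = 445.0 MPa ⇒ ΔT = 445.0 / (419.0×10³ × 4.37×10⁻⁶) = 243.0 K.
T = 29.4 + 243.0 = 272.4 °C.

272 °C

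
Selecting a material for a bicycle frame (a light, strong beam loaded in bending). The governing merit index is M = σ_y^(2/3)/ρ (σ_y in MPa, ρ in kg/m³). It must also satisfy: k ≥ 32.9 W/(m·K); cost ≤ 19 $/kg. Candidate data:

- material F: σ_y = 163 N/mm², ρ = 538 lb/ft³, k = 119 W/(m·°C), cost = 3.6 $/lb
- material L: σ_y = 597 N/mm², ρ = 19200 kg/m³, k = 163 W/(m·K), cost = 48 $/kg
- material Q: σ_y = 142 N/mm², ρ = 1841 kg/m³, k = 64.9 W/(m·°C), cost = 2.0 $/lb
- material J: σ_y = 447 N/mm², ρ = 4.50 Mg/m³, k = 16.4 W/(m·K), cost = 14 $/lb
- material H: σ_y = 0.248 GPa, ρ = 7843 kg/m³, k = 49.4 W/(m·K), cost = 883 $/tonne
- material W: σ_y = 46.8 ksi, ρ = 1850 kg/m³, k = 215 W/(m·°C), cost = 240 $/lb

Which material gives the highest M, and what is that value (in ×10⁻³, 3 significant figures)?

material Q, M = 14.8×10⁻³

Screen on constraints: k ≥ 32.9 W/(m·K); cost ≤ 19 $/kg. Survivors: material F, material Q, material H.
Convert each candidate to consistent units, then evaluate M:
  material F: σ_y = 163.0 MPa, ρ = 8618 kg/m³
  material Q: σ_y = 142.0 MPa, ρ = 1841 kg/m³
  material H: σ_y = 248.0 MPa, ρ = 7843 kg/m³
  material Q: M = 14.8×10⁻³
  material H: M = 5.03×10⁻³
  material F: M = 3.46×10⁻³
Material Q has the largest M.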